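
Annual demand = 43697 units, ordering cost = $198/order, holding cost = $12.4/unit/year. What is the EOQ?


Formula: EOQ = sqrt(2 * D * S / H)
Numerator: 2 * 43697 * 198 = 17304012
2DS/H = 17304012 / 12.4 = 1395484.8
EOQ = sqrt(1395484.8) = 1181.3 units

1181.3 units


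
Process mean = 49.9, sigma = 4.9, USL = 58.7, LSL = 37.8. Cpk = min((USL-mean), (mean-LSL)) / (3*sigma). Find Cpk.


Cpu = (58.7 - 49.9) / (3 * 4.9) = 0.6
Cpl = (49.9 - 37.8) / (3 * 4.9) = 0.82
Cpk = min(0.6, 0.82) = 0.6

0.6


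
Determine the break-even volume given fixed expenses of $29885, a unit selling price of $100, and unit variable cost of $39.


Formula: BEQ = Fixed Costs / (Price - Variable Cost)
Contribution margin = $100 - $39 = $61/unit
BEQ = ceil($29885 / $61/unit) = ceil(489.92) = 490 units

490 units


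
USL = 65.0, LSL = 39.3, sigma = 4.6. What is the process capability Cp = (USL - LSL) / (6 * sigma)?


Cp = (65.0 - 39.3) / (6 * 4.6)

0.93


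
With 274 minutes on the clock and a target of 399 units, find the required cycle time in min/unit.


Formula: CT = Available Time / Number of Units
CT = 274 min / 399 units
CT = 0.69 min/unit

0.69 min/unit


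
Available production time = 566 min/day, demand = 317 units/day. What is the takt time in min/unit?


Formula: Takt Time = Available Production Time / Customer Demand
Takt = 566 min/day / 317 units/day
Takt = 1.79 min/unit

1.79 min/unit


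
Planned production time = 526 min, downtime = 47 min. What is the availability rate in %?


Formula: Availability = (Planned Time - Downtime) / Planned Time * 100
Uptime = 526 - 47 = 479 min
Availability = 479 / 526 * 100 = 91.1%

91.1%


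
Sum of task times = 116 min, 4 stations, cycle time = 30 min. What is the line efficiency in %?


Formula: Efficiency = Sum of Task Times / (N_stations * CT) * 100
Total station capacity = 4 stations * 30 min = 120 min
Efficiency = 116 / 120 * 100 = 96.7%

96.7%


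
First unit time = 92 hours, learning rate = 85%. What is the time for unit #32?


Formula: T_n = T_1 * (learning_rate)^(log2(n)) where learning_rate = rate/100
Doublings = log2(32) = 5
T_n = 92 * 0.85^5
T_n = 92 * 0.4437 = 40.8 hours

40.8 hours


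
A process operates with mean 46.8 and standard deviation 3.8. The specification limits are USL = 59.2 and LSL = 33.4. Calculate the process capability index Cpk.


Cpu = (59.2 - 46.8) / (3 * 3.8) = 1.09
Cpl = (46.8 - 33.4) / (3 * 3.8) = 1.18
Cpk = min(1.09, 1.18) = 1.09

1.09


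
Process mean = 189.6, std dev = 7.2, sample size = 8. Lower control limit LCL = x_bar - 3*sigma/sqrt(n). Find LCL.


LCL = 189.6 - 3 * 7.2 / sqrt(8)

181.96


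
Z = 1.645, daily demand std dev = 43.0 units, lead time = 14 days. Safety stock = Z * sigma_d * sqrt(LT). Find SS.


Formula: SS = z * sigma_d * sqrt(LT)
sqrt(LT) = sqrt(14) = 3.7417
SS = 1.645 * 43.0 * 3.7417
SS = 264.7 units

264.7 units


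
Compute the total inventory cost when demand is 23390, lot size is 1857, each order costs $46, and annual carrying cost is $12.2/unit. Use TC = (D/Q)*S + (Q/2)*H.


TC = 23390/1857 * 46 + 1857/2 * 12.2

$11907.10


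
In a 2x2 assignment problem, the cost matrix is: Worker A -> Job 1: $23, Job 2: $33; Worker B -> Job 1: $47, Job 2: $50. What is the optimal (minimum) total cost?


Option 1: A->1 + B->2 = $23 + $50 = $73
Option 2: A->2 + B->1 = $33 + $47 = $80
Min cost = min($73, $80) = $73

$73


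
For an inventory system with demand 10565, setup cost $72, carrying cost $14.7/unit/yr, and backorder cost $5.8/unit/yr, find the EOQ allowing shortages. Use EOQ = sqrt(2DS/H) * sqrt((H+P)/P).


Formula: EOQ* = sqrt(2DS/H) * sqrt((H+P)/P)
Base EOQ = sqrt(2*10565*72/14.7) = 321.7 units
Correction = sqrt((14.7+5.8)/5.8) = 1.88002
EOQ* = 321.7 * 1.88002 = 604.8 units

604.8 units


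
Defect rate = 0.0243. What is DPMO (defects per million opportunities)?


DPMO = defect_rate * 1000000 = 0.0243 * 1000000

24300


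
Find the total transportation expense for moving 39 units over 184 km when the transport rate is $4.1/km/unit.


TC = dist * cost * units = 184 * 4.1 * 39 = $29421.60

$29421.60


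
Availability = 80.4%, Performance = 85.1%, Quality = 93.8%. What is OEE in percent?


Formula: OEE = Availability * Performance * Quality / 10000
A * P = 80.4% * 85.1% / 100 = 68.42%
OEE = 68.42% * 93.8% / 100 = 64.2%

64.2%


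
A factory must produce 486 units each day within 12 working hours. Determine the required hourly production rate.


Formula: Production Rate = Daily Demand / Available Hours
Rate = 486 units/day / 12 hours/day
Rate = 40.5 units/hour

40.5 units/hour


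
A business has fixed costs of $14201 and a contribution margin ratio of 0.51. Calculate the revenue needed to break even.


Formula: BER = Fixed Costs / Contribution Margin Ratio
BER = $14201 / 0.51
BER = $27845.10 (to the nearest cent)

$27845.10


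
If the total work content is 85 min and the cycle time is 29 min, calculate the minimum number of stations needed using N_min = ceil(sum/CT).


Formula: N_min = ceil(Sum of Task Times / Cycle Time)
N_min = ceil(85 min / 29 min) = ceil(2.931)
N_min = 3 stations

3


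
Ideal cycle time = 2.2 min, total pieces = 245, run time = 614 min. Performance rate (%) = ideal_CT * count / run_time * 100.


Formula: Performance = (Ideal CT * Total Count) / Run Time * 100
Ideal output time = 2.2 * 245 = 539.0 min
Performance = 539.0 / 614 * 100 = 87.8%

87.8%


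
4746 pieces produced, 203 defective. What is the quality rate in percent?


Formula: Quality Rate = Good Pieces / Total Pieces * 100
Good pieces = 4746 - 203 = 4543
QR = 4543 / 4746 * 100 = 95.7%

95.7%


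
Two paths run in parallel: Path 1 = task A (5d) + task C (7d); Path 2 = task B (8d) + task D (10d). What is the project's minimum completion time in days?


Path 1 = 5 + 7 = 12 days
Path 2 = 8 + 10 = 18 days
Duration = max(12, 18) = 18 days

18 days


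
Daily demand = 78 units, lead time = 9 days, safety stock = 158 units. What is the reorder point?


Formula: ROP = (Daily Demand * Lead Time) + Safety Stock
Demand during lead time = 78 * 9 = 702 units
ROP = 702 + 158 = 860 units

860 units


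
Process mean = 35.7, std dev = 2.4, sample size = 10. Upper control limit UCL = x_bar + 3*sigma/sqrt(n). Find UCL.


UCL = 35.7 + 3 * 2.4 / sqrt(10)

37.98


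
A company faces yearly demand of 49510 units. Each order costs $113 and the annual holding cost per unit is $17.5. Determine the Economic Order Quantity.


Formula: EOQ = sqrt(2 * D * S / H)
Numerator: 2 * 49510 * 113 = 11189260
2DS/H = 11189260 / 17.5 = 639386.3
EOQ = sqrt(639386.3) = 799.6 units

799.6 units


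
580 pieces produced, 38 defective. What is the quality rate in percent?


Formula: Quality Rate = Good Pieces / Total Pieces * 100
Good pieces = 580 - 38 = 542
QR = 542 / 580 * 100 = 93.4%

93.4%


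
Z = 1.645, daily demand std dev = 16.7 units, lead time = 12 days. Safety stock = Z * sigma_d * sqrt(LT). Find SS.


Formula: SS = z * sigma_d * sqrt(LT)
sqrt(LT) = sqrt(12) = 3.4641
SS = 1.645 * 16.7 * 3.4641
SS = 95.2 units

95.2 units


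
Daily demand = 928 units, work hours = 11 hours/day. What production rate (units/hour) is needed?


Formula: Production Rate = Daily Demand / Available Hours
Rate = 928 units/day / 11 hours/day
Rate = 84.4 units/hour

84.4 units/hour


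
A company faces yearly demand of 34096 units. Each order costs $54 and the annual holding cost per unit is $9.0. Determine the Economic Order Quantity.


Formula: EOQ = sqrt(2 * D * S / H)
Numerator: 2 * 34096 * 54 = 3682368
2DS/H = 3682368 / 9.0 = 409152.0
EOQ = sqrt(409152.0) = 639.6 units

639.6 units


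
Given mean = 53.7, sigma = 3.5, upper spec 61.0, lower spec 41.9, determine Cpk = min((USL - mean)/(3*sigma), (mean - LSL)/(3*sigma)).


Cpu = (61.0 - 53.7) / (3 * 3.5) = 0.7
Cpl = (53.7 - 41.9) / (3 * 3.5) = 1.12
Cpk = min(0.7, 1.12) = 0.7

0.7


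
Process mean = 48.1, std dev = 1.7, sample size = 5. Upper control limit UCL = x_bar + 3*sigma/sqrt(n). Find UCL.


UCL = 48.1 + 3 * 1.7 / sqrt(5)

50.38


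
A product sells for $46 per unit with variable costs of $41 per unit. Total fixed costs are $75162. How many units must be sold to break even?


Formula: BEQ = Fixed Costs / (Price - Variable Cost)
Contribution margin = $46 - $41 = $5/unit
BEQ = ceil($75162 / $5/unit) = ceil(15032.4) = 15033 units

15033 units


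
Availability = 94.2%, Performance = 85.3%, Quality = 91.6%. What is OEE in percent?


Formula: OEE = Availability * Performance * Quality / 10000
A * P = 94.2% * 85.3% / 100 = 80.35%
OEE = 80.35% * 91.6% / 100 = 73.6%

73.6%


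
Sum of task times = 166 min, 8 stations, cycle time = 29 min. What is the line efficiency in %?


Formula: Efficiency = Sum of Task Times / (N_stations * CT) * 100
Total station capacity = 8 stations * 29 min = 232 min
Efficiency = 166 / 232 * 100 = 71.6%

71.6%


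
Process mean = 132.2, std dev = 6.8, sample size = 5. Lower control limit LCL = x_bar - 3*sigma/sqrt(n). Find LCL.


LCL = 132.2 - 3 * 6.8 / sqrt(5)

123.08


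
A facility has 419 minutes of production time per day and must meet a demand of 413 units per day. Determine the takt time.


Formula: Takt Time = Available Production Time / Customer Demand
Takt = 419 min/day / 413 units/day
Takt = 1.01 min/unit

1.01 min/unit


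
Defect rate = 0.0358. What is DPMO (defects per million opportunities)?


DPMO = defect_rate * 1000000 = 0.0358 * 1000000

35800


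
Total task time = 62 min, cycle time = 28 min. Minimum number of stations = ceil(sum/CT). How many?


Formula: N_min = ceil(Sum of Task Times / Cycle Time)
N_min = ceil(62 min / 28 min) = ceil(2.2143)
N_min = 3 stations

3


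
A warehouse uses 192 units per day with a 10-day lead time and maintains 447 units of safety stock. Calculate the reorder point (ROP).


Formula: ROP = (Daily Demand * Lead Time) + Safety Stock
Demand during lead time = 192 * 10 = 1920 units
ROP = 1920 + 447 = 2367 units

2367 units


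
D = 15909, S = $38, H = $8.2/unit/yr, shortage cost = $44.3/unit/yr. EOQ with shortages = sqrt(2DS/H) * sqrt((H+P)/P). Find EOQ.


Formula: EOQ* = sqrt(2DS/H) * sqrt((H+P)/P)
Base EOQ = sqrt(2*15909*38/8.2) = 383.99 units
Correction = sqrt((8.2+44.3)/44.3) = 1.08862
EOQ* = 383.99 * 1.08862 = 418.0 units

418.0 units


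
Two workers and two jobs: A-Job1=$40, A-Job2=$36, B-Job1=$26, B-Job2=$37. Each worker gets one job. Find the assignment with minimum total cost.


Option 1: A->1 + B->2 = $40 + $37 = $77
Option 2: A->2 + B->1 = $36 + $26 = $62
Min cost = min($77, $62) = $62

$62


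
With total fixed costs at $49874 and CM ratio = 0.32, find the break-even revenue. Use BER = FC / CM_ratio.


Formula: BER = Fixed Costs / Contribution Margin Ratio
BER = $49874 / 0.32
BER = $155856.25 (to the nearest cent)

$155856.25


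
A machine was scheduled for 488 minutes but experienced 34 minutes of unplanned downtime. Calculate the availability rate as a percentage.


Formula: Availability = (Planned Time - Downtime) / Planned Time * 100
Uptime = 488 - 34 = 454 min
Availability = 454 / 488 * 100 = 93.0%

93.0%


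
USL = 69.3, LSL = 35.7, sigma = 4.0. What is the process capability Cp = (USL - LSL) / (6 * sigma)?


Cp = (69.3 - 35.7) / (6 * 4.0)

1.4


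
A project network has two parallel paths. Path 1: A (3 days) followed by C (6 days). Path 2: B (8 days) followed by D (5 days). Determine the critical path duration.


Path 1 = 3 + 6 = 9 days
Path 2 = 8 + 5 = 13 days
Duration = max(9, 13) = 13 days

13 days


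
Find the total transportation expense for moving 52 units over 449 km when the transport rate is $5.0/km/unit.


TC = dist * cost * units = 449 * 5.0 * 52 = $116740.00

$116740.00


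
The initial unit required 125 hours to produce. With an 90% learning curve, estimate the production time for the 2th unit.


Formula: T_n = T_1 * (learning_rate)^(log2(n)) where learning_rate = rate/100
Doublings = log2(2) = 1
T_n = 125 * 0.9^1
T_n = 125 * 0.9 = 112.5 hours

112.5 hours


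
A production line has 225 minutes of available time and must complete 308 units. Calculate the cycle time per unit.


Formula: CT = Available Time / Number of Units
CT = 225 min / 308 units
CT = 0.73 min/unit

0.73 min/unit


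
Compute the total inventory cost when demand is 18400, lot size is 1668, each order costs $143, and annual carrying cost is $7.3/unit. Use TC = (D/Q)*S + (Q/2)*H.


TC = 18400/1668 * 143 + 1668/2 * 7.3

$7665.66


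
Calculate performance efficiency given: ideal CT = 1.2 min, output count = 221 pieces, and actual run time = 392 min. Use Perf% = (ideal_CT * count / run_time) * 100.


Formula: Performance = (Ideal CT * Total Count) / Run Time * 100
Ideal output time = 1.2 * 221 = 265.2 min
Performance = 265.2 / 392 * 100 = 67.7%

67.7%


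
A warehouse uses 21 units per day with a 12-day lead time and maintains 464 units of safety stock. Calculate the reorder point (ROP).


Formula: ROP = (Daily Demand * Lead Time) + Safety Stock
Demand during lead time = 21 * 12 = 252 units
ROP = 252 + 464 = 716 units

716 units


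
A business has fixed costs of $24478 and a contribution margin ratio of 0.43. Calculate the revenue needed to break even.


Formula: BER = Fixed Costs / Contribution Margin Ratio
BER = $24478 / 0.43
BER = $56925.58 (to the nearest cent)

$56925.58


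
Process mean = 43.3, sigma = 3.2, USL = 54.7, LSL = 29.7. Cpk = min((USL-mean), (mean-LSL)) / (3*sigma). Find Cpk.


Cpu = (54.7 - 43.3) / (3 * 3.2) = 1.19
Cpl = (43.3 - 29.7) / (3 * 3.2) = 1.42
Cpk = min(1.19, 1.42) = 1.19

1.19


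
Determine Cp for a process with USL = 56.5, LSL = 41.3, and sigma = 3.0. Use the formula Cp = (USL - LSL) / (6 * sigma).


Cp = (56.5 - 41.3) / (6 * 3.0)

0.84


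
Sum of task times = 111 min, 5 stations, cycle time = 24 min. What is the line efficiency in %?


Formula: Efficiency = Sum of Task Times / (N_stations * CT) * 100
Total station capacity = 5 stations * 24 min = 120 min
Efficiency = 111 / 120 * 100 = 92.5%

92.5%


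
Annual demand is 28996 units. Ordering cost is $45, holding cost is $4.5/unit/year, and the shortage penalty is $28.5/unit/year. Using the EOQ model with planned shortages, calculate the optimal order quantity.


Formula: EOQ* = sqrt(2DS/H) * sqrt((H+P)/P)
Base EOQ = sqrt(2*28996*45/4.5) = 761.52 units
Correction = sqrt((4.5+28.5)/28.5) = 1.07606
EOQ* = 761.52 * 1.07606 = 819.4 units

819.4 units


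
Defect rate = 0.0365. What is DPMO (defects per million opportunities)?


DPMO = defect_rate * 1000000 = 0.0365 * 1000000

36500


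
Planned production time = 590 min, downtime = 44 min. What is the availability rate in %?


Formula: Availability = (Planned Time - Downtime) / Planned Time * 100
Uptime = 590 - 44 = 546 min
Availability = 546 / 590 * 100 = 92.5%

92.5%


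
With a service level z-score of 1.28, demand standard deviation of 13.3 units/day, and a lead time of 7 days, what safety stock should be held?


Formula: SS = z * sigma_d * sqrt(LT)
sqrt(LT) = sqrt(7) = 2.6458
SS = 1.28 * 13.3 * 2.6458
SS = 45.0 units

45.0 units


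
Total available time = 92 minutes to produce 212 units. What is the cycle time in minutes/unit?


Formula: CT = Available Time / Number of Units
CT = 92 min / 212 units
CT = 0.43 min/unit

0.43 min/unit


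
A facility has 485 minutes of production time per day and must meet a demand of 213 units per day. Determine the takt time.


Formula: Takt Time = Available Production Time / Customer Demand
Takt = 485 min/day / 213 units/day
Takt = 2.28 min/unit

2.28 min/unit


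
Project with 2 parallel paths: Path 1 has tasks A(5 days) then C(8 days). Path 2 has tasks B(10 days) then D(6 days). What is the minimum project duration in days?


Path 1 = 5 + 8 = 13 days
Path 2 = 10 + 6 = 16 days
Duration = max(13, 16) = 16 days

16 days


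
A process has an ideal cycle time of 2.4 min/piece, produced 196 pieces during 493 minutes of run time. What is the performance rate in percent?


Formula: Performance = (Ideal CT * Total Count) / Run Time * 100
Ideal output time = 2.4 * 196 = 470.4 min
Performance = 470.4 / 493 * 100 = 95.4%

95.4%


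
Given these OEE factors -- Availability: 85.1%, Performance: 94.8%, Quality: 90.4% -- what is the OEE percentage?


Formula: OEE = Availability * Performance * Quality / 10000
A * P = 85.1% * 94.8% / 100 = 80.67%
OEE = 80.67% * 90.4% / 100 = 72.9%

72.9%


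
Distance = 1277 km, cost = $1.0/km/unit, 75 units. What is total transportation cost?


TC = dist * cost * units = 1277 * 1.0 * 75 = $95775.00

$95775.00


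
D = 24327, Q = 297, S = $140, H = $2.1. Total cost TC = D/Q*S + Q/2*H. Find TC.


TC = 24327/297 * 140 + 297/2 * 2.1

$11779.12


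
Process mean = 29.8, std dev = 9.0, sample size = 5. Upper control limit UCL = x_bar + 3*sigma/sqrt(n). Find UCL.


UCL = 29.8 + 3 * 9.0 / sqrt(5)

41.87


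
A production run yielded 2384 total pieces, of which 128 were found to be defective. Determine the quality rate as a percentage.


Formula: Quality Rate = Good Pieces / Total Pieces * 100
Good pieces = 2384 - 128 = 2256
QR = 2256 / 2384 * 100 = 94.6%

94.6%


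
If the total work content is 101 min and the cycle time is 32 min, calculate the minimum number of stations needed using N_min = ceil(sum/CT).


Formula: N_min = ceil(Sum of Task Times / Cycle Time)
N_min = ceil(101 min / 32 min) = ceil(3.1562)
N_min = 4 stations

4


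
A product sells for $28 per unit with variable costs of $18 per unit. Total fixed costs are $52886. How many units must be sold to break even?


Formula: BEQ = Fixed Costs / (Price - Variable Cost)
Contribution margin = $28 - $18 = $10/unit
BEQ = ceil($52886 / $10/unit) = ceil(5288.6) = 5289 units

5289 units


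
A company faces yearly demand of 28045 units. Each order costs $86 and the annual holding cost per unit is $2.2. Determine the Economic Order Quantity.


Formula: EOQ = sqrt(2 * D * S / H)
Numerator: 2 * 28045 * 86 = 4823740
2DS/H = 4823740 / 2.2 = 2192609.1
EOQ = sqrt(2192609.1) = 1480.7 units

1480.7 units


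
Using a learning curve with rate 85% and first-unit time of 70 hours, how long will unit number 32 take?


Formula: T_n = T_1 * (learning_rate)^(log2(n)) where learning_rate = rate/100
Doublings = log2(32) = 5
T_n = 70 * 0.85^5
T_n = 70 * 0.4437 = 31.1 hours

31.1 hours


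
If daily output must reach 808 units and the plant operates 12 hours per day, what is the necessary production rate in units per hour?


Formula: Production Rate = Daily Demand / Available Hours
Rate = 808 units/day / 12 hours/day
Rate = 67.3 units/hour

67.3 units/hour


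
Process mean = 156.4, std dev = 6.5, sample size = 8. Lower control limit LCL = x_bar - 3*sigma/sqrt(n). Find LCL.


LCL = 156.4 - 3 * 6.5 / sqrt(8)

149.51


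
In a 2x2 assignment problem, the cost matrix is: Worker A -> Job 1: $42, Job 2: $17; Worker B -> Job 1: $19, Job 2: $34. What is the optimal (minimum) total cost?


Option 1: A->1 + B->2 = $42 + $34 = $76
Option 2: A->2 + B->1 = $17 + $19 = $36
Min cost = min($76, $36) = $36

$36


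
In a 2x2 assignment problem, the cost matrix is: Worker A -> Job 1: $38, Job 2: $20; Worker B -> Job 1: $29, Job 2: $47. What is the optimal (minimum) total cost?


Option 1: A->1 + B->2 = $38 + $47 = $85
Option 2: A->2 + B->1 = $20 + $29 = $49
Min cost = min($85, $49) = $49

$49


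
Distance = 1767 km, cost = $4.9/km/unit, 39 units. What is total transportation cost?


TC = dist * cost * units = 1767 * 4.9 * 39 = $337673.70

$337673.70


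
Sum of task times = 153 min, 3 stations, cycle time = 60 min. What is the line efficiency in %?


Formula: Efficiency = Sum of Task Times / (N_stations * CT) * 100
Total station capacity = 3 stations * 60 min = 180 min
Efficiency = 153 / 180 * 100 = 85.0%

85.0%


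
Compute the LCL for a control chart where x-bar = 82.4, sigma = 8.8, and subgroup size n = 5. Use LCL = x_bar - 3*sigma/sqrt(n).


LCL = 82.4 - 3 * 8.8 / sqrt(5)

70.59


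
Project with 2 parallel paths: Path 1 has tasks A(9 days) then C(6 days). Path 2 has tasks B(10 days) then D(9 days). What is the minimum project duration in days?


Path 1 = 9 + 6 = 15 days
Path 2 = 10 + 9 = 19 days
Duration = max(15, 19) = 19 days

19 days


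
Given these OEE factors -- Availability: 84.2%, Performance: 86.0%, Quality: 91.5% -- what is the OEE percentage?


Formula: OEE = Availability * Performance * Quality / 10000
A * P = 84.2% * 86.0% / 100 = 72.41%
OEE = 72.41% * 91.5% / 100 = 66.3%

66.3%


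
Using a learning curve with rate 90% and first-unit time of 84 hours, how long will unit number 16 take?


Formula: T_n = T_1 * (learning_rate)^(log2(n)) where learning_rate = rate/100
Doublings = log2(16) = 4
T_n = 84 * 0.9^4
T_n = 84 * 0.6561 = 55.1 hours

55.1 hours


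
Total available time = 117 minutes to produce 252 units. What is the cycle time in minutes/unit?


Formula: CT = Available Time / Number of Units
CT = 117 min / 252 units
CT = 0.46 min/unit

0.46 min/unit


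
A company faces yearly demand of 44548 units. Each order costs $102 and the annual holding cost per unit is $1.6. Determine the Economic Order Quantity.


Formula: EOQ = sqrt(2 * D * S / H)
Numerator: 2 * 44548 * 102 = 9087792
2DS/H = 9087792 / 1.6 = 5679870.0
EOQ = sqrt(5679870.0) = 2383.2 units

2383.2 units


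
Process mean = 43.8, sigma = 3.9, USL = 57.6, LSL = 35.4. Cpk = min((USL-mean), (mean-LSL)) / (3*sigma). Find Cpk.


Cpu = (57.6 - 43.8) / (3 * 3.9) = 1.18
Cpl = (43.8 - 35.4) / (3 * 3.9) = 0.72
Cpk = min(1.18, 0.72) = 0.72

0.72


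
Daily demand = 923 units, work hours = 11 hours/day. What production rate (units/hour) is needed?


Formula: Production Rate = Daily Demand / Available Hours
Rate = 923 units/day / 11 hours/day
Rate = 83.9 units/hour

83.9 units/hour


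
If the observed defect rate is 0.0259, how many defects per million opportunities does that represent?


DPMO = defect_rate * 1000000 = 0.0259 * 1000000

25900


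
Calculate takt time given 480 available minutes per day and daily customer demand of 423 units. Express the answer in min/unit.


Formula: Takt Time = Available Production Time / Customer Demand
Takt = 480 min/day / 423 units/day
Takt = 1.13 min/unit

1.13 min/unit


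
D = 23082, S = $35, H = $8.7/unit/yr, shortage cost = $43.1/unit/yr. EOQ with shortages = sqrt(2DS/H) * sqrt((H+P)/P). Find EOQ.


Formula: EOQ* = sqrt(2DS/H) * sqrt((H+P)/P)
Base EOQ = sqrt(2*23082*35/8.7) = 430.95 units
Correction = sqrt((8.7+43.1)/43.1) = 1.09629
EOQ* = 430.95 * 1.09629 = 472.4 units

472.4 units


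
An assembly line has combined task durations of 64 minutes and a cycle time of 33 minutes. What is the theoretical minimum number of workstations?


Formula: N_min = ceil(Sum of Task Times / Cycle Time)
N_min = ceil(64 min / 33 min) = ceil(1.9394)
N_min = 2 stations

2


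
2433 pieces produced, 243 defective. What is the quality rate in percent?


Formula: Quality Rate = Good Pieces / Total Pieces * 100
Good pieces = 2433 - 243 = 2190
QR = 2190 / 2433 * 100 = 90.0%

90.0%


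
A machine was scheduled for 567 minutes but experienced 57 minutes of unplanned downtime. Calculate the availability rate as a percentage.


Formula: Availability = (Planned Time - Downtime) / Planned Time * 100
Uptime = 567 - 57 = 510 min
Availability = 510 / 567 * 100 = 89.9%

89.9%


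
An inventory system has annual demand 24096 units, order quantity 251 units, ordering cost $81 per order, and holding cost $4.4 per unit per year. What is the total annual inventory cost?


TC = 24096/251 * 81 + 251/2 * 4.4

$8328.20


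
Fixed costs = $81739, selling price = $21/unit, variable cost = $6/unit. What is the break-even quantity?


Formula: BEQ = Fixed Costs / (Price - Variable Cost)
Contribution margin = $21 - $6 = $15/unit
BEQ = ceil($81739 / $15/unit) = ceil(5449.27) = 5450 units

5450 units


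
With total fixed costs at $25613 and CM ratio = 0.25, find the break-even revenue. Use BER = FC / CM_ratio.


Formula: BER = Fixed Costs / Contribution Margin Ratio
BER = $25613 / 0.25
BER = $102452.00 (to the nearest cent)

$102452.00


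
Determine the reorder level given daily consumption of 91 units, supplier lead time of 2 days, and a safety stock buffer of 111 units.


Formula: ROP = (Daily Demand * Lead Time) + Safety Stock
Demand during lead time = 91 * 2 = 182 units
ROP = 182 + 111 = 293 units

293 units


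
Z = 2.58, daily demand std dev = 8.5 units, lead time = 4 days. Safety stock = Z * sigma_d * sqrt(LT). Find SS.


Formula: SS = z * sigma_d * sqrt(LT)
sqrt(LT) = sqrt(4) = 2.0
SS = 2.58 * 8.5 * 2.0
SS = 43.9 units

43.9 units


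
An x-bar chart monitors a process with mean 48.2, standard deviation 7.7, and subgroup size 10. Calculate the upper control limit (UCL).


UCL = 48.2 + 3 * 7.7 / sqrt(10)

55.5


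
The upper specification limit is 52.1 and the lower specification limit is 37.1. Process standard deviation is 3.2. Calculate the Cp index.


Cp = (52.1 - 37.1) / (6 * 3.2)

0.78


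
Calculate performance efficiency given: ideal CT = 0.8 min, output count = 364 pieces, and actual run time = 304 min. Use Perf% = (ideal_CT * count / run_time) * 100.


Formula: Performance = (Ideal CT * Total Count) / Run Time * 100
Ideal output time = 0.8 * 364 = 291.2 min
Performance = 291.2 / 304 * 100 = 95.8%

95.8%


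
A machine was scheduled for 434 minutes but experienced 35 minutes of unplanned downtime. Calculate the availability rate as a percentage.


Formula: Availability = (Planned Time - Downtime) / Planned Time * 100
Uptime = 434 - 35 = 399 min
Availability = 399 / 434 * 100 = 91.9%

91.9%


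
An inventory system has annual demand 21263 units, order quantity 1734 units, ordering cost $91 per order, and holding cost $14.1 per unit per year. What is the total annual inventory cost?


TC = 21263/1734 * 91 + 1734/2 * 14.1

$13340.58


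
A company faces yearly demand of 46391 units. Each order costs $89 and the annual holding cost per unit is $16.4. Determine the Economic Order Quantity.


Formula: EOQ = sqrt(2 * D * S / H)
Numerator: 2 * 46391 * 89 = 8257598
2DS/H = 8257598 / 16.4 = 503512.1
EOQ = sqrt(503512.1) = 709.6 units

709.6 units


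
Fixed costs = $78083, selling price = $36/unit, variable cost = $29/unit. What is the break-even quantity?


Formula: BEQ = Fixed Costs / (Price - Variable Cost)
Contribution margin = $36 - $29 = $7/unit
BEQ = ceil($78083 / $7/unit) = ceil(11154.71) = 11155 units

11155 units


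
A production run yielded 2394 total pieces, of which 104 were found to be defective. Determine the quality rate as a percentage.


Formula: Quality Rate = Good Pieces / Total Pieces * 100
Good pieces = 2394 - 104 = 2290
QR = 2290 / 2394 * 100 = 95.7%

95.7%


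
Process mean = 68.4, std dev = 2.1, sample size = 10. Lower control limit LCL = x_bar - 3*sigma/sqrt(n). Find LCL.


LCL = 68.4 - 3 * 2.1 / sqrt(10)

66.41


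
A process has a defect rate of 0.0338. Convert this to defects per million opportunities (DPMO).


DPMO = defect_rate * 1000000 = 0.0338 * 1000000

33800


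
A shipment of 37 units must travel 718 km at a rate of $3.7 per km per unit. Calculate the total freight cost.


TC = dist * cost * units = 718 * 3.7 * 37 = $98294.20

$98294.20


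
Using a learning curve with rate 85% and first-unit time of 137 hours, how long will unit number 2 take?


Formula: T_n = T_1 * (learning_rate)^(log2(n)) where learning_rate = rate/100
Doublings = log2(2) = 1
T_n = 137 * 0.85^1
T_n = 137 * 0.85 = 116.5 hours

116.5 hours


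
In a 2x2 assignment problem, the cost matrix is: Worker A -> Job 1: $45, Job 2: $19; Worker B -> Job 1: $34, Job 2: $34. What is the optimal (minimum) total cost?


Option 1: A->1 + B->2 = $45 + $34 = $79
Option 2: A->2 + B->1 = $19 + $34 = $53
Min cost = min($79, $53) = $53

$53


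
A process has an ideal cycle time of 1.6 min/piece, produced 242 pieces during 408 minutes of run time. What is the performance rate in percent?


Formula: Performance = (Ideal CT * Total Count) / Run Time * 100
Ideal output time = 1.6 * 242 = 387.2 min
Performance = 387.2 / 408 * 100 = 94.9%

94.9%


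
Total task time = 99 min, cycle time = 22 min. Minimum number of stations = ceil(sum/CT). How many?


Formula: N_min = ceil(Sum of Task Times / Cycle Time)
N_min = ceil(99 min / 22 min) = ceil(4.5)
N_min = 5 stations

5


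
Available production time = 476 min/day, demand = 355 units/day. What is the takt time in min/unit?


Formula: Takt Time = Available Production Time / Customer Demand
Takt = 476 min/day / 355 units/day
Takt = 1.34 min/unit

1.34 min/unit


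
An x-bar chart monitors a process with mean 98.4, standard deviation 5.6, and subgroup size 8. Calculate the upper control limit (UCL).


UCL = 98.4 + 3 * 5.6 / sqrt(8)

104.34


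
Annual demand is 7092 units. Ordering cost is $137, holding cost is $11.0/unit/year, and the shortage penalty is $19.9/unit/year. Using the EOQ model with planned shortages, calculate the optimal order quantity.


Formula: EOQ* = sqrt(2DS/H) * sqrt((H+P)/P)
Base EOQ = sqrt(2*7092*137/11.0) = 420.3 units
Correction = sqrt((11.0+19.9)/19.9) = 1.2461
EOQ* = 420.3 * 1.2461 = 523.7 units

523.7 units


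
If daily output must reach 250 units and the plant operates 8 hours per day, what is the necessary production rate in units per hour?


Formula: Production Rate = Daily Demand / Available Hours
Rate = 250 units/day / 8 hours/day
Rate = 31.3 units/hour

31.3 units/hour


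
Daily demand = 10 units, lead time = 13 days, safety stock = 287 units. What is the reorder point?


Formula: ROP = (Daily Demand * Lead Time) + Safety Stock
Demand during lead time = 10 * 13 = 130 units
ROP = 130 + 287 = 417 units

417 units


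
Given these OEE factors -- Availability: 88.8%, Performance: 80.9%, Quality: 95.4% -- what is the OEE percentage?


Formula: OEE = Availability * Performance * Quality / 10000
A * P = 88.8% * 80.9% / 100 = 71.84%
OEE = 71.84% * 95.4% / 100 = 68.5%

68.5%


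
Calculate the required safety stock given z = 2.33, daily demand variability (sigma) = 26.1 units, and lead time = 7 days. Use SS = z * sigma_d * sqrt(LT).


Formula: SS = z * sigma_d * sqrt(LT)
sqrt(LT) = sqrt(7) = 2.6458
SS = 2.33 * 26.1 * 2.6458
SS = 160.9 units

160.9 units


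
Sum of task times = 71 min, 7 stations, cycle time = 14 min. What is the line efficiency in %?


Formula: Efficiency = Sum of Task Times / (N_stations * CT) * 100
Total station capacity = 7 stations * 14 min = 98 min
Efficiency = 71 / 98 * 100 = 72.4%

72.4%


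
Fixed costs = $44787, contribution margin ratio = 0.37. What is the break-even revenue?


Formula: BER = Fixed Costs / Contribution Margin Ratio
BER = $44787 / 0.37
BER = $121045.95 (to the nearest cent)

$121045.95


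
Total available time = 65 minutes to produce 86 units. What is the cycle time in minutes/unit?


Formula: CT = Available Time / Number of Units
CT = 65 min / 86 units
CT = 0.76 min/unit

0.76 min/unit


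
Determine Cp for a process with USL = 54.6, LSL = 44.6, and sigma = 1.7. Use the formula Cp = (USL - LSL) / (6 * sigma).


Cp = (54.6 - 44.6) / (6 * 1.7)

0.98


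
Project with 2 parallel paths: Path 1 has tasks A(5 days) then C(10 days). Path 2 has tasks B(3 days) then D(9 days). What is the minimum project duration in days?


Path 1 = 5 + 10 = 15 days
Path 2 = 3 + 9 = 12 days
Duration = max(15, 12) = 15 days

15 days


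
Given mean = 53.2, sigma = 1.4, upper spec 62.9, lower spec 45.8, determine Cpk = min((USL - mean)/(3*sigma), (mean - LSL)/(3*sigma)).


Cpu = (62.9 - 53.2) / (3 * 1.4) = 2.31
Cpl = (53.2 - 45.8) / (3 * 1.4) = 1.76
Cpk = min(2.31, 1.76) = 1.76

1.76


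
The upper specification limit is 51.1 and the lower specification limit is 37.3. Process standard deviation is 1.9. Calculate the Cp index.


Cp = (51.1 - 37.3) / (6 * 1.9)

1.21


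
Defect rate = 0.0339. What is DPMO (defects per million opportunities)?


DPMO = defect_rate * 1000000 = 0.0339 * 1000000

33900


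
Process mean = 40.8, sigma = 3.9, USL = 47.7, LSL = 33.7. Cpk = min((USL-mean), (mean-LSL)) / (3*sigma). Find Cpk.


Cpu = (47.7 - 40.8) / (3 * 3.9) = 0.59
Cpl = (40.8 - 33.7) / (3 * 3.9) = 0.61
Cpk = min(0.59, 0.61) = 0.59

0.59


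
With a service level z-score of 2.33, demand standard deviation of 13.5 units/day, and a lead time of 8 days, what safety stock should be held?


Formula: SS = z * sigma_d * sqrt(LT)
sqrt(LT) = sqrt(8) = 2.8284
SS = 2.33 * 13.5 * 2.8284
SS = 89.0 units

89.0 units


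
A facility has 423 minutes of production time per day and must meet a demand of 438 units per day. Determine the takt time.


Formula: Takt Time = Available Production Time / Customer Demand
Takt = 423 min/day / 438 units/day
Takt = 0.97 min/unit

0.97 min/unit


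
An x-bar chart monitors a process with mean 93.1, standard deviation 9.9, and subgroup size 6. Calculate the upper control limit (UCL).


UCL = 93.1 + 3 * 9.9 / sqrt(6)

105.22


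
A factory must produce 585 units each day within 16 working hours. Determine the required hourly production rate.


Formula: Production Rate = Daily Demand / Available Hours
Rate = 585 units/day / 16 hours/day
Rate = 36.6 units/hour

36.6 units/hour


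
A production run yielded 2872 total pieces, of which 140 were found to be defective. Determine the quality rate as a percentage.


Formula: Quality Rate = Good Pieces / Total Pieces * 100
Good pieces = 2872 - 140 = 2732
QR = 2732 / 2872 * 100 = 95.1%

95.1%


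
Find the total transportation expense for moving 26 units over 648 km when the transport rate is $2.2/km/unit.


TC = dist * cost * units = 648 * 2.2 * 26 = $37065.60

$37065.60


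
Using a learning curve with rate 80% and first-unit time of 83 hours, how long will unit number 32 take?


Formula: T_n = T_1 * (learning_rate)^(log2(n)) where learning_rate = rate/100
Doublings = log2(32) = 5
T_n = 83 * 0.8^5
T_n = 83 * 0.3277 = 27.2 hours

27.2 hours


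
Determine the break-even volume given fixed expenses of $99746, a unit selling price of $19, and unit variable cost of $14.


Formula: BEQ = Fixed Costs / (Price - Variable Cost)
Contribution margin = $19 - $14 = $5/unit
BEQ = ceil($99746 / $5/unit) = ceil(19949.2) = 19950 units

19950 units


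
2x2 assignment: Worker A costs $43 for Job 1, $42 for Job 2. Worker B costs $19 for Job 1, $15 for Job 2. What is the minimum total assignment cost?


Option 1: A->1 + B->2 = $43 + $15 = $58
Option 2: A->2 + B->1 = $42 + $19 = $61
Min cost = min($58, $61) = $58

$58


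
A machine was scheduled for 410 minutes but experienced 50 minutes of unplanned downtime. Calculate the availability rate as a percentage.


Formula: Availability = (Planned Time - Downtime) / Planned Time * 100
Uptime = 410 - 50 = 360 min
Availability = 360 / 410 * 100 = 87.8%

87.8%


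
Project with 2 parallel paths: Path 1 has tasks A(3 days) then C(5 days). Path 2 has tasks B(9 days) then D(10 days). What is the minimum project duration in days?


Path 1 = 3 + 5 = 8 days
Path 2 = 9 + 10 = 19 days
Duration = max(8, 19) = 19 days

19 days


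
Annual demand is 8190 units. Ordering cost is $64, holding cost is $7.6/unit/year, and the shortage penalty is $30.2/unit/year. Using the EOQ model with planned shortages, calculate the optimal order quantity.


Formula: EOQ* = sqrt(2DS/H) * sqrt((H+P)/P)
Base EOQ = sqrt(2*8190*64/7.6) = 371.4 units
Correction = sqrt((7.6+30.2)/30.2) = 1.11877
EOQ* = 371.4 * 1.11877 = 415.5 units

415.5 units


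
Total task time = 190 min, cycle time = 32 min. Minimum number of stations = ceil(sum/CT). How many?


Formula: N_min = ceil(Sum of Task Times / Cycle Time)
N_min = ceil(190 min / 32 min) = ceil(5.9375)
N_min = 6 stations

6


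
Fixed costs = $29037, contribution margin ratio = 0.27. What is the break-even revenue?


Formula: BER = Fixed Costs / Contribution Margin Ratio
BER = $29037 / 0.27
BER = $107544.44 (to the nearest cent)

$107544.44


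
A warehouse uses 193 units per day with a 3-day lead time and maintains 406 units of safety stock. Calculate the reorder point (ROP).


Formula: ROP = (Daily Demand * Lead Time) + Safety Stock
Demand during lead time = 193 * 3 = 579 units
ROP = 579 + 406 = 985 units

985 units


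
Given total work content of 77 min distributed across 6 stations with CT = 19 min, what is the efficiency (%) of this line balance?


Formula: Efficiency = Sum of Task Times / (N_stations * CT) * 100
Total station capacity = 6 stations * 19 min = 114 min
Efficiency = 77 / 114 * 100 = 67.5%

67.5%


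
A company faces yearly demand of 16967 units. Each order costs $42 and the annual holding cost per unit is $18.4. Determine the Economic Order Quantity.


Formula: EOQ = sqrt(2 * D * S / H)
Numerator: 2 * 16967 * 42 = 1425228
2DS/H = 1425228 / 18.4 = 77458.0
EOQ = sqrt(77458.0) = 278.3 units

278.3 units


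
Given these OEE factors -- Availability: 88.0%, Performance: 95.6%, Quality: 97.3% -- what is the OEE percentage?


Formula: OEE = Availability * Performance * Quality / 10000
A * P = 88.0% * 95.6% / 100 = 84.13%
OEE = 84.13% * 97.3% / 100 = 81.9%

81.9%


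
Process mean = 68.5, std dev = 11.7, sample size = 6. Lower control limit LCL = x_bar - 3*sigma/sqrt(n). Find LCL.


LCL = 68.5 - 3 * 11.7 / sqrt(6)

54.17


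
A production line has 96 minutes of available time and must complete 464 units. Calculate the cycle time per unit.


Formula: CT = Available Time / Number of Units
CT = 96 min / 464 units
CT = 0.21 min/unit

0.21 min/unit


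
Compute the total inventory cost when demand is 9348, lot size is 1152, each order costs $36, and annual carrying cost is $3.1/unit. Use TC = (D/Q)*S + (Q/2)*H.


TC = 9348/1152 * 36 + 1152/2 * 3.1

$2077.73


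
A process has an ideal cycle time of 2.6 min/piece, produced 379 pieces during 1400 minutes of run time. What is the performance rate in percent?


Formula: Performance = (Ideal CT * Total Count) / Run Time * 100
Ideal output time = 2.6 * 379 = 985.4 min
Performance = 985.4 / 1400 * 100 = 70.4%

70.4%


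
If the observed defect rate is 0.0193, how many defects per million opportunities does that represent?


DPMO = defect_rate * 1000000 = 0.0193 * 1000000

19300


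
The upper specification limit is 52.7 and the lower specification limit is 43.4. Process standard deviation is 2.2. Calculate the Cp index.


Cp = (52.7 - 43.4) / (6 * 2.2)

0.7


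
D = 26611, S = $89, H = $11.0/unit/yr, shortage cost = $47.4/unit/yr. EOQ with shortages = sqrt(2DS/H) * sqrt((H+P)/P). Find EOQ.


Formula: EOQ* = sqrt(2DS/H) * sqrt((H+P)/P)
Base EOQ = sqrt(2*26611*89/11.0) = 656.21 units
Correction = sqrt((11.0+47.4)/47.4) = 1.10999
EOQ* = 656.21 * 1.10999 = 728.4 units

728.4 units


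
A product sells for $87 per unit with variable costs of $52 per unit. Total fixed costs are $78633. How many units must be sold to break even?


Formula: BEQ = Fixed Costs / (Price - Variable Cost)
Contribution margin = $87 - $52 = $35/unit
BEQ = ceil($78633 / $35/unit) = ceil(2246.66) = 2247 units

2247 units


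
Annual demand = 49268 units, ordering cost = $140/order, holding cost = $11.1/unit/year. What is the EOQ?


Formula: EOQ = sqrt(2 * D * S / H)
Numerator: 2 * 49268 * 140 = 13795040
2DS/H = 13795040 / 11.1 = 1242796.4
EOQ = sqrt(1242796.4) = 1114.8 units

1114.8 units


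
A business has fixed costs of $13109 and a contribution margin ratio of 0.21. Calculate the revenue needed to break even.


Formula: BER = Fixed Costs / Contribution Margin Ratio
BER = $13109 / 0.21
BER = $62423.81 (to the nearest cent)

$62423.81
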